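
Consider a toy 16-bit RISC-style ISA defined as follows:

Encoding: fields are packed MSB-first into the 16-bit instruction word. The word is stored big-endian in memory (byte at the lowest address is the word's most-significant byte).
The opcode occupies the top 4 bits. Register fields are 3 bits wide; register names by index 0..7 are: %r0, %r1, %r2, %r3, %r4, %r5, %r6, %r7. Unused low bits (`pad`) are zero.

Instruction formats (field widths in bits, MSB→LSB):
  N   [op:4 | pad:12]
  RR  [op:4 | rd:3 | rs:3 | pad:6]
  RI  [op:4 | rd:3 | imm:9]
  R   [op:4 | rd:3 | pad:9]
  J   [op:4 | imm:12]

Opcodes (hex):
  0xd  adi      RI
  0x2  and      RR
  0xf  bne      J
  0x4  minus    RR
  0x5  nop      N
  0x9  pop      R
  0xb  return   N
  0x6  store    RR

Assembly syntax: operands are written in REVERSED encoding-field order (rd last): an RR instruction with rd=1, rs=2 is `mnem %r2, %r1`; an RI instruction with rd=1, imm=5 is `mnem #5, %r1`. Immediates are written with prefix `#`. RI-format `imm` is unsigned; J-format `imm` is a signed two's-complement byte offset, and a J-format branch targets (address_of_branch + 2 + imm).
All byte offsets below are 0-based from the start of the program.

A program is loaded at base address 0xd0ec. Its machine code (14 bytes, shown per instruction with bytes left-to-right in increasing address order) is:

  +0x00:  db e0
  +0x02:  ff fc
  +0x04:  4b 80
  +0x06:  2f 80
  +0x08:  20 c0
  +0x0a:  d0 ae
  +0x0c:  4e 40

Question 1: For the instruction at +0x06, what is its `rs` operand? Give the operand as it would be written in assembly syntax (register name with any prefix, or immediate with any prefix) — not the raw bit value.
[06] 2f 80 → 0x2f80
  top 4b → 0x2 → and [RR]
  rd@[11:9]=0x7 ⇒ %r7
  rs@[8:6]=0x6 ⇒ %r6

%r6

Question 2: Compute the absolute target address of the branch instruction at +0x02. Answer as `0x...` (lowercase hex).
0xd0ec

off 0x02: read ff fc as big → 0xfffc
  opcode bits[15:12]=0xf: bne/J
  imm@[11:0]=0xffc (s12→-4) ⇒ #-4
  target = base 0xd0ec + off 0x02 + 2 + imm -4 = 0xd0ec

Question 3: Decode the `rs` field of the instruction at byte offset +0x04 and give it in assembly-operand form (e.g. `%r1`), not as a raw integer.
off 0x04: read 4b 80 as big → 0x4b80
  op=0x4b80>>12=0x4 ⇒ minus (RR)
  [11:9] rd=5 = %r5
  [8:6] rs=6 = %r6

%r6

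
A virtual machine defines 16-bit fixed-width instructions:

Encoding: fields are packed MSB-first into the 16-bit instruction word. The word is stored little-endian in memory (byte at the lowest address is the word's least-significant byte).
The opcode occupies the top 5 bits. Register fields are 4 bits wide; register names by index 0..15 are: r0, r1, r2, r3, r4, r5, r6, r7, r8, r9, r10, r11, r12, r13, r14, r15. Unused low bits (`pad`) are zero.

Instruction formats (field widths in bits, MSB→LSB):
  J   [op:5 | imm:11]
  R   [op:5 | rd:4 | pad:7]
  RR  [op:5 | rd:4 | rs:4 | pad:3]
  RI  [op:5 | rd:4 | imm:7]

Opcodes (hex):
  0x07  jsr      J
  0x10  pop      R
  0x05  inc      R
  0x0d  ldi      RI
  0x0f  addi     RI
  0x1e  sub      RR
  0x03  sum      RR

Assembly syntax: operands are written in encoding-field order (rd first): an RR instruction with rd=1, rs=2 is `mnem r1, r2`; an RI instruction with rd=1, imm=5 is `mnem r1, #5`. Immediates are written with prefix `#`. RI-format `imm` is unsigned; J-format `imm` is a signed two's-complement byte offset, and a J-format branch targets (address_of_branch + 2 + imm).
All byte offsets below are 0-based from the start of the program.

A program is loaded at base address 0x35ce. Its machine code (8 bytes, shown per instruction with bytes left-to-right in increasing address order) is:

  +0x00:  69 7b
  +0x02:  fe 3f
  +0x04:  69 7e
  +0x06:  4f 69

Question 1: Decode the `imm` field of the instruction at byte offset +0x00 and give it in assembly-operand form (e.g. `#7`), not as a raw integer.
#105

[00] 69 7b → 0x7b69
  opcode bits[15:11]=0xf: addi/RI
  rd@[10:7]=0x6 ⇒ r6
  imm@[6:0]=0x69 ⇒ #105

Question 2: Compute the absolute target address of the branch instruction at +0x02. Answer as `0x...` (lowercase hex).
0x35d0

off 0x02: read fe 3f as little → 0x3ffe
  op=0x3ffe>>11=0x7 ⇒ jsr (J)
  imm@[10:0]=0x7fe (s11→-2) ⇒ #-2
  target = base 0x35ce + off 0x02 + 2 + imm -2 = 0x35d0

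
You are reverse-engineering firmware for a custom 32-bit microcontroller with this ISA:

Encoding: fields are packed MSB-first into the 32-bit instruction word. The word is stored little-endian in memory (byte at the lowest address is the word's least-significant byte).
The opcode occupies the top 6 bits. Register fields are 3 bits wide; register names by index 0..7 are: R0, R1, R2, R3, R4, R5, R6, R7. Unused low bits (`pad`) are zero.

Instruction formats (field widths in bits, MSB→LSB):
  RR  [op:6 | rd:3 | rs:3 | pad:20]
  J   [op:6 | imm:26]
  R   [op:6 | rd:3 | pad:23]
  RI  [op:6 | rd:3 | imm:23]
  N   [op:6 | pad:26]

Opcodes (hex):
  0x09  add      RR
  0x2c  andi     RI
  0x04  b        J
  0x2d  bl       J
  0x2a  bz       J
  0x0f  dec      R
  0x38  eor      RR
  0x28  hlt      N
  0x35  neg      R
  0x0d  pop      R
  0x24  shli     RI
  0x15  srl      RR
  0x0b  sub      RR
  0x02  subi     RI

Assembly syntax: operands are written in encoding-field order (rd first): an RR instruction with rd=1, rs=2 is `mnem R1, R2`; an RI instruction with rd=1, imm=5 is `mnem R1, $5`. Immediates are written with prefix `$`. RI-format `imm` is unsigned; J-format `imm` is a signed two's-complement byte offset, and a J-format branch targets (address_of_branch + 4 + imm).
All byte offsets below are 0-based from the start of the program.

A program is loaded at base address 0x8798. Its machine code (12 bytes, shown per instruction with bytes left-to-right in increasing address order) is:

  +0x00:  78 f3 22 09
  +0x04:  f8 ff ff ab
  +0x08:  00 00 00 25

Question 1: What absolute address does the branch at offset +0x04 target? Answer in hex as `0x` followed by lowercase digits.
0x8798

+0x04: f8 ff ff ab ⇒ word 0xabfffff8 (little)
  opcode bits[31:26]=0x2a: bz/J
  [25:0] imm=67108856 (s26→-8) = $-8
  target = base 0x8798 + off 0x04 + 4 + imm -8 = 0x8798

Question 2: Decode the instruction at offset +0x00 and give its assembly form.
subi R2, $2290552

[00] 78 f3 22 09 → 0x0922f378
  top 6b → 0x2 → subi [RI]
  [25:23] rd=2 = R2
  [22:0] imm=2290552 = $2290552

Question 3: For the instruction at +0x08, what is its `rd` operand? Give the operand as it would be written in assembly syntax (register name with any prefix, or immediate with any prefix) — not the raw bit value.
R2

off 0x08: read 00 00 00 25 as little → 0x25000000
  opcode bits[31:26]=0x9: add/RR
  rd: (w>>23)&0x7=0x2 → R2
  rs: (w>>20)&0x7=0x0 → R0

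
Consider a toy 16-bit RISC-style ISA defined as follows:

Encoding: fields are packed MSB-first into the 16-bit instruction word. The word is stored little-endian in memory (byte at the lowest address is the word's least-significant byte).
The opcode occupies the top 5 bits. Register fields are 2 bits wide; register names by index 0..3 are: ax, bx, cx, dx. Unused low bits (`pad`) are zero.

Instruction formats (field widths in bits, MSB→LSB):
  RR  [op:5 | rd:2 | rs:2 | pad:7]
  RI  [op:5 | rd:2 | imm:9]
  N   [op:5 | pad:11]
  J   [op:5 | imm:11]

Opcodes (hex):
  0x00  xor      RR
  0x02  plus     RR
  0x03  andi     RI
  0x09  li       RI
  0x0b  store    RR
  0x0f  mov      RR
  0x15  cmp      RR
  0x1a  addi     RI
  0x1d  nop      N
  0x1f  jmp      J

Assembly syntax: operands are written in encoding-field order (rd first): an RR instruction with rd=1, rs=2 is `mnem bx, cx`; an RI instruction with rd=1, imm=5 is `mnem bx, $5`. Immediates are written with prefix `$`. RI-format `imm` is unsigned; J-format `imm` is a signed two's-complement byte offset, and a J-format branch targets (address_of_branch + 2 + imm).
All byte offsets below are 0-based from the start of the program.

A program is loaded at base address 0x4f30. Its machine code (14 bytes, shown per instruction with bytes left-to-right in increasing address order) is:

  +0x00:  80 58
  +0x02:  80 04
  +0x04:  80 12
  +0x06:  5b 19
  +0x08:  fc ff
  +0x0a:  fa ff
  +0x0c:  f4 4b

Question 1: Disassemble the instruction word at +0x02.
xor cx, bx

@+02  little-endian(80 04) = 0x0480
  top 5b → 0x0 → xor [RR]
  rd: (w>>9)&0x3=0x2 → cx
  rs: (w>>7)&0x3=0x1 → bx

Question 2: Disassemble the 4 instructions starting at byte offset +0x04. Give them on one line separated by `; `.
plus bx, bx; andi ax, $347; jmp $-4; jmp $-6

+0x04: 80 12 ⇒ word 0x1280 (little)
  top 5b → 0x2 → plus [RR]
  rd: (w>>9)&0x3=0x1 → bx
  rs: (w>>7)&0x3=0x1 → bx
+0x06: 5b 19 ⇒ word 0x195b (little)
  top 5b → 0x3 → andi [RI]
  rd: (w>>9)&0x3=0x0 → ax
  imm: (w>>0)&0x1ff=0x15b → $347
+0x08: fc ff ⇒ word 0xfffc (little)
  top 5b → 0x1f → jmp [J]
  imm: (w>>0)&0x7ff=0x7fc (s11→-4) → $-4
+0x0a: fa ff ⇒ word 0xfffa (little)
  top 5b → 0x1f → jmp [J]
  imm: (w>>0)&0x7ff=0x7fa (s11→-6) → $-6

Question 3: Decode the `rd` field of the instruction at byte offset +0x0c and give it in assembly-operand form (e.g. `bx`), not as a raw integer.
+0x0c: f4 4b ⇒ word 0x4bf4 (little)
  op=0x4bf4>>11=0x9 ⇒ li (RI)
  [10:9] rd=1 = bx
  [8:0] imm=500 = $500

bx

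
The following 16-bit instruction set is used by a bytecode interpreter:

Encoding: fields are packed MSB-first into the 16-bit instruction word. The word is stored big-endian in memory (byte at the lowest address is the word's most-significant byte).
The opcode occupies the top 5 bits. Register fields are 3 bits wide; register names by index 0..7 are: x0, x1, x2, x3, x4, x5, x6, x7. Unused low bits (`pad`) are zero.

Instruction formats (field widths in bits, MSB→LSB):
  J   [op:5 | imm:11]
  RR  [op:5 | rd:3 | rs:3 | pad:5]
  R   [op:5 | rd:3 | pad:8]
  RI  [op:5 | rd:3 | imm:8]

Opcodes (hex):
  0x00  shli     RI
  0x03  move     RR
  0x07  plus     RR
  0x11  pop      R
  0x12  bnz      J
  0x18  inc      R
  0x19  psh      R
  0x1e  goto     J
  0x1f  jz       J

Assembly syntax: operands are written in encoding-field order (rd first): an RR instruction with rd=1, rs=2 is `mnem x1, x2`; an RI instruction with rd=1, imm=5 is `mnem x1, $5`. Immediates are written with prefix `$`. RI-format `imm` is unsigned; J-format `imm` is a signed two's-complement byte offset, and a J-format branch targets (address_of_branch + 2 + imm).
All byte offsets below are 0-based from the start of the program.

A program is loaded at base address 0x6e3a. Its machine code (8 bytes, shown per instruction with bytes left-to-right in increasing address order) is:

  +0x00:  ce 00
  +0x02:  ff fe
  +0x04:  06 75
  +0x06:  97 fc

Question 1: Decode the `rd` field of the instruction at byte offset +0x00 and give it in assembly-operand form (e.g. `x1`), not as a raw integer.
x6

[00] ce 00 → 0xce00
  top 5b → 0x19 → psh [R]
  rd: (w>>8)&0x7=0x6 → x6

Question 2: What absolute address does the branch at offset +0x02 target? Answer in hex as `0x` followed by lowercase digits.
off 0x02: read ff fe as big → 0xfffe
  opcode bits[15:11]=0x1f: jz/J
  imm@[10:0]=0x7fe (s11→-2) ⇒ $-2
  target = base 0x6e3a + off 0x02 + 2 + imm -2 = 0x6e3c

0x6e3c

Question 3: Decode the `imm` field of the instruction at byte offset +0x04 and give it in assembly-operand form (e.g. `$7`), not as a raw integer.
$117

off 0x04: read 06 75 as big → 0x0675
  op=0x0675>>11=0x0 ⇒ shli (RI)
  rd@[10:8]=0x6 ⇒ x6
  imm@[7:0]=0x75 ⇒ $117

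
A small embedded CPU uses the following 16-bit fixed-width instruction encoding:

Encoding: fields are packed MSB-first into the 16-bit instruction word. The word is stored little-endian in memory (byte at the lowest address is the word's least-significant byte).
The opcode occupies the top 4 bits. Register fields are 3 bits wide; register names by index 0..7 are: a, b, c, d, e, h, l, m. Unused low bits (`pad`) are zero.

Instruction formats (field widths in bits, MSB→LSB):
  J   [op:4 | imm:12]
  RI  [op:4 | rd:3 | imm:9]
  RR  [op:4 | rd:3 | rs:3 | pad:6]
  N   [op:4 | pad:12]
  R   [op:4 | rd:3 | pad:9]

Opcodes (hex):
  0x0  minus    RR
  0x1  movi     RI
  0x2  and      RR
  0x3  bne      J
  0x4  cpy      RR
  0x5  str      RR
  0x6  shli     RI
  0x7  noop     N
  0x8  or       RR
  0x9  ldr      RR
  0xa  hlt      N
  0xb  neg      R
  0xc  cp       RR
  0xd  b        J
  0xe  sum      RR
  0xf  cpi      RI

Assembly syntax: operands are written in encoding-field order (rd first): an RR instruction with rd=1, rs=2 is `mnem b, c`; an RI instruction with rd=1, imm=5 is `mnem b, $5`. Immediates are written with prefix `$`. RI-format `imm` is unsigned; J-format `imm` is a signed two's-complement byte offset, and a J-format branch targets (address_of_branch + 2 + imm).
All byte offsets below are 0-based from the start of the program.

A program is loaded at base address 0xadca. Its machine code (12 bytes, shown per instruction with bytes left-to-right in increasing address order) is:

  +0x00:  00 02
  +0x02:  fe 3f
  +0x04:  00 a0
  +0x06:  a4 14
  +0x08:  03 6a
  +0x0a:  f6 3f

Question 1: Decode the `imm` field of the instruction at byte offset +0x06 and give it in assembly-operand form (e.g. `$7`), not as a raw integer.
$164

off 0x06: read a4 14 as little → 0x14a4
  top 4b → 0x1 → movi [RI]
  rd: (w>>9)&0x7=0x2 → c
  imm: (w>>0)&0x1ff=0xa4 → $164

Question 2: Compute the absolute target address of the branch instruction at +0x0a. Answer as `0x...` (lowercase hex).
0xadcc

@+0a  little-endian(f6 3f) = 0x3ff6
  opcode bits[15:12]=0x3: bne/J
  imm@[11:0]=0xff6 (s12→-10) ⇒ $-10
  target = base 0xadca + off 0x0a + 2 + imm -10 = 0xadcc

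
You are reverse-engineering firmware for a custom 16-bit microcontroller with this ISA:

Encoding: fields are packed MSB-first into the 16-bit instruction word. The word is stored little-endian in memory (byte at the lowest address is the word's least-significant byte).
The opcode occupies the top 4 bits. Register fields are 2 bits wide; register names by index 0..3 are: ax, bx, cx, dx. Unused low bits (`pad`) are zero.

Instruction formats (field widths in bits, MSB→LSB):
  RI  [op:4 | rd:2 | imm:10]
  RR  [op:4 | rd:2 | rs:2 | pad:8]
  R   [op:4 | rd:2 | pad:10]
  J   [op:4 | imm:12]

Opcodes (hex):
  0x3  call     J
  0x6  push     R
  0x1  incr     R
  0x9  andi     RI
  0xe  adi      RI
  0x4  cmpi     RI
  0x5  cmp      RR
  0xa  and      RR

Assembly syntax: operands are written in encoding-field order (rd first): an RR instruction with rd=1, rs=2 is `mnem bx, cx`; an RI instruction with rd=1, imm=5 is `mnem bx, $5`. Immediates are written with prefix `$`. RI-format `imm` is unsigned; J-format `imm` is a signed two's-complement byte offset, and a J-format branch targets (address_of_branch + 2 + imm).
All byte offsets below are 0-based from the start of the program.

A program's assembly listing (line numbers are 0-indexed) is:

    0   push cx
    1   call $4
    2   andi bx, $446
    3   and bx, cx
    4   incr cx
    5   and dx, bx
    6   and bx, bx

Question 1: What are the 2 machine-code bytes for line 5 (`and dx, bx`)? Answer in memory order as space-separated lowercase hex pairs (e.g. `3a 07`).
5. and fields op=0xa:4|rd=3:2|rs=1:2|pad=0:8 → word ad00h → 00 ad

00 ad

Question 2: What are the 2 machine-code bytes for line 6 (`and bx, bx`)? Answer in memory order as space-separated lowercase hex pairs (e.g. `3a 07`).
6. and fields op=0xa:4|rd=1:2|rs=1:2|pad=0:8 → word a500h → 00 a5

00 a5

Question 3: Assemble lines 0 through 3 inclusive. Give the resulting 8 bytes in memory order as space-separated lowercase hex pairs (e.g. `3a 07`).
L0: push op=0x6:4|rd=2:2|pad=0:10 ⇒ 0x6800 ⇒ little 00 68
L1: call op=0x3:4|imm=4:12 ⇒ 0x3004 ⇒ little 04 30
L2: andi op=0x9:4|rd=1:2|imm=446:10 ⇒ 0x95be ⇒ little be 95
L3: and op=0xa:4|rd=1:2|rs=2:2|pad=0:8 ⇒ 0xa600 ⇒ little 00 a6

00 68 04 30 be 95 00 a6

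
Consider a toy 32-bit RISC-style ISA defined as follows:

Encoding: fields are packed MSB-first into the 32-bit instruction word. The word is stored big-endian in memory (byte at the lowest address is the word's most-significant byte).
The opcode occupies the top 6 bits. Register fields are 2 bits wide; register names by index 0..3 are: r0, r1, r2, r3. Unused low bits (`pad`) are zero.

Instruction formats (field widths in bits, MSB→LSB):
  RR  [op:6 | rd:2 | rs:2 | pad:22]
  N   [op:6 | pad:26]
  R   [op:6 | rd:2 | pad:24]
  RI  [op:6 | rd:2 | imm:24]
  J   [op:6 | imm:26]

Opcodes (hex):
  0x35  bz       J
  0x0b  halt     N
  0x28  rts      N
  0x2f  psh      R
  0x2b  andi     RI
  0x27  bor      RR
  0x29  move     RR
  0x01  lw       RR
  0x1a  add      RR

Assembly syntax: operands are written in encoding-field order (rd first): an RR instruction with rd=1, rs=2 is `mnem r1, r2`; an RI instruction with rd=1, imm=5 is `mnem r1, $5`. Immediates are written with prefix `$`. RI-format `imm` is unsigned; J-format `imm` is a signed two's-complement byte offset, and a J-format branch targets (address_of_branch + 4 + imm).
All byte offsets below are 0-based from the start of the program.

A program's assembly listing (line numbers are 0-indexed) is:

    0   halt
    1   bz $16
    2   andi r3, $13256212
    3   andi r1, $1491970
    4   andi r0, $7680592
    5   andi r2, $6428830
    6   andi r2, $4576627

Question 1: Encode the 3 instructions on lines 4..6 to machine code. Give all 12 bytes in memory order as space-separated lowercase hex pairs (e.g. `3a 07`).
ac 75 32 50 ae 62 18 9e ae 45 d5 73

4. andi fields op=0x2b:6|rd=0:2|imm=7680592:24 → word ac753250h → ac 75 32 50
5. andi fields op=0x2b:6|rd=2:2|imm=6428830:24 → word ae62189eh → ae 62 18 9e
6. andi fields op=0x2b:6|rd=2:2|imm=4576627:24 → word ae45d573h → ae 45 d5 73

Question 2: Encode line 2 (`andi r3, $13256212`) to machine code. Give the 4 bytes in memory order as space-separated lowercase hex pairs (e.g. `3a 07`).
af ca 46 14

L2: andi op=0x2b:6|rd=3:2|imm=13256212:24 ⇒ 0xafca4614 ⇒ big af ca 46 14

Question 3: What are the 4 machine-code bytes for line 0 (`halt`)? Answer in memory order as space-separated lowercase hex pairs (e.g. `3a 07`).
2c 00 00 00

0. halt fields op=0xb:6|pad=0:26 → word 2c000000h → 2c 00 00 00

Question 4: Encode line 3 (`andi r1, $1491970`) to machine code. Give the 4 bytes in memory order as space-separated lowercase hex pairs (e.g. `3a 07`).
line 3 (andi): pack op=0x2b:6|rd=1:2|imm=1491970:24 = 0xad16c402; big→ ad 16 c4 02

ad 16 c4 02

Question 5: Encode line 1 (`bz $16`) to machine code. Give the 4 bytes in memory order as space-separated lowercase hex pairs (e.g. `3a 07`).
d4 00 00 10

1. bz fields op=0x35:6|imm=16:26 → word d4000010h → d4 00 00 10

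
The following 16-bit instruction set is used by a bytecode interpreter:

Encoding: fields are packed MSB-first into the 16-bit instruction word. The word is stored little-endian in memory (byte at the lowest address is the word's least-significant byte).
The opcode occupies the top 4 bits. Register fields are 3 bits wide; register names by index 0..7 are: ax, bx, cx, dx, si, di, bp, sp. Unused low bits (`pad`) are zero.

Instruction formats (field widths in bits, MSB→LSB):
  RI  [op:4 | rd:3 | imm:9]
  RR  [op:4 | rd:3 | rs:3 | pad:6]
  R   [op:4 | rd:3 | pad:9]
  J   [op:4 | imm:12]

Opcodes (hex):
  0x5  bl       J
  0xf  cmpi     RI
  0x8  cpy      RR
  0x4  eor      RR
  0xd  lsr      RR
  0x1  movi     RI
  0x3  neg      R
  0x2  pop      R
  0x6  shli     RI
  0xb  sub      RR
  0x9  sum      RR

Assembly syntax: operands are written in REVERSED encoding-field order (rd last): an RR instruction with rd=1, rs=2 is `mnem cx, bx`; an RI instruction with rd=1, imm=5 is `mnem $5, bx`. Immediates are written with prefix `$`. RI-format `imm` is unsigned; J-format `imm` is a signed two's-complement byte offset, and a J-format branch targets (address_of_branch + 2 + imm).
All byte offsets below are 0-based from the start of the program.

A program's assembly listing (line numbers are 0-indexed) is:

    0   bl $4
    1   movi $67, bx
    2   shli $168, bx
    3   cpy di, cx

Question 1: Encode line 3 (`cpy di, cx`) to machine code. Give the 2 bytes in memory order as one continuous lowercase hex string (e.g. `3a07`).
4085

line 3 (cpy): pack op=0x8:4|rd=2:3|rs=5:3|pad=0:6 = 0x8540; little→ 40 85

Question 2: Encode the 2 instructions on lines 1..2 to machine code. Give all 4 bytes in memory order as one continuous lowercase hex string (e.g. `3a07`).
line 1 (movi): pack op=0x1:4|rd=1:3|imm=67:9 = 0x1243; little→ 43 12
line 2 (shli): pack op=0x6:4|rd=1:3|imm=168:9 = 0x62a8; little→ a8 62

4312a862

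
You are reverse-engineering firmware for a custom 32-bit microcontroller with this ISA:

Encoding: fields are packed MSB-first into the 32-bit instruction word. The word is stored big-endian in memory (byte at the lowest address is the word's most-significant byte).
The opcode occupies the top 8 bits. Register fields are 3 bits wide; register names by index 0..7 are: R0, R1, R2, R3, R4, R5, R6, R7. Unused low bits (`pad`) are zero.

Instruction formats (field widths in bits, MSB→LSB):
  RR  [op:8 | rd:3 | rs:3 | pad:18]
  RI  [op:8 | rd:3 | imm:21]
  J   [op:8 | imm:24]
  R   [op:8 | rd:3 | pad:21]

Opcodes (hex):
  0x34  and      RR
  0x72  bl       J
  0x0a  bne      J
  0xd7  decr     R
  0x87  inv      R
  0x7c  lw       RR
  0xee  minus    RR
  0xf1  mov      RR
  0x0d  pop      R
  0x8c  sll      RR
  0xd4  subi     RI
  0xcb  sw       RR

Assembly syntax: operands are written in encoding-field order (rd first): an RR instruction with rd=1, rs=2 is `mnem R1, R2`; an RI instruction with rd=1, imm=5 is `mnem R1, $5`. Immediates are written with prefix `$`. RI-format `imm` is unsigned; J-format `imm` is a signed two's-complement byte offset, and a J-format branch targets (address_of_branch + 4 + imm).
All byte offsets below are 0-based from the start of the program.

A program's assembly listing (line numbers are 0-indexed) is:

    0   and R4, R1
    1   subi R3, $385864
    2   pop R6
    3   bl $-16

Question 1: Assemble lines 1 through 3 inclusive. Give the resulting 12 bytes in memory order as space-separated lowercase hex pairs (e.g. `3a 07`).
d4 65 e3 48 0d c0 00 00 72 ff ff f0

1. subi fields op=0xd4:8|rd=3:3|imm=385864:21 → word d465e348h → d4 65 e3 48
2. pop fields op=0xd:8|rd=6:3|pad=0:21 → word 0dc00000h → 0d c0 00 00
3. bl fields op=0x72:8|imm=-16:24 → word 72fffff0h → 72 ff ff f0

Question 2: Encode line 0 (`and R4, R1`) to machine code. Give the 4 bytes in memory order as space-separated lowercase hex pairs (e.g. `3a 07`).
0. and fields op=0x34:8|rd=4:3|rs=1:3|pad=0:18 → word 34840000h → 34 84 00 00

34 84 00 00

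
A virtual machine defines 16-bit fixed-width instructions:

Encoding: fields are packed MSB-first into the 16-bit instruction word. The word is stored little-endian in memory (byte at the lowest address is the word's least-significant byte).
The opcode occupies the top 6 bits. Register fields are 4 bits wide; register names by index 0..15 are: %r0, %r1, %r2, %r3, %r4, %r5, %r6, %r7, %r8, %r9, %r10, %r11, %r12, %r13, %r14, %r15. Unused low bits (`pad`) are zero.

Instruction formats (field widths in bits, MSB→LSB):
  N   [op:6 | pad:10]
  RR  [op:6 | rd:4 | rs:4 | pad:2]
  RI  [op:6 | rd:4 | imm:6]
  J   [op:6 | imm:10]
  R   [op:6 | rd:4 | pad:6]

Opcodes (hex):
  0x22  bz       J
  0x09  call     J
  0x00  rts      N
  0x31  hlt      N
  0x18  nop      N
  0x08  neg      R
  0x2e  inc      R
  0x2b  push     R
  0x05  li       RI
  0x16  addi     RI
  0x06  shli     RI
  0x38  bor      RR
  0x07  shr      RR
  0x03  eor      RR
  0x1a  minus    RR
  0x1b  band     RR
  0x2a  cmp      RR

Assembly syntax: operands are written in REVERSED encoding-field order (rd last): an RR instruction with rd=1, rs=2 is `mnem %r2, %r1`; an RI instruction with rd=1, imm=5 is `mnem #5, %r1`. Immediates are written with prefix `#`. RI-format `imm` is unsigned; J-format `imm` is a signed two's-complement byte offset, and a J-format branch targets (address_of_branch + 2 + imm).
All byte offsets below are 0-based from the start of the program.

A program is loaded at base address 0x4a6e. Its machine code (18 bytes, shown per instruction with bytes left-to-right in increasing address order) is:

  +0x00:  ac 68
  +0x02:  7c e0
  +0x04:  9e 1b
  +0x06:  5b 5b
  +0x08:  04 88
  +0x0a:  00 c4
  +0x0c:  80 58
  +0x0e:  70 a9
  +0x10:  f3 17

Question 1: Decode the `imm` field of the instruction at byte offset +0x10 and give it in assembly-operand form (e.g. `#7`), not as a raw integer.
[10] f3 17 → 0x17f3
  top 6b → 0x5 → li [RI]
  rd: (w>>6)&0xf=0xf → %r15
  imm: (w>>0)&0x3f=0x33 → #51

#51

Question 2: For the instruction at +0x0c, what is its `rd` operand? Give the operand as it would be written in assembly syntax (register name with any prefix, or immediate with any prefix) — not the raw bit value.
%r2

[0c] 80 58 → 0x5880
  op=0x5880>>10=0x16 ⇒ addi (RI)
  rd@[9:6]=0x2 ⇒ %r2
  imm@[5:0]=0x0 ⇒ #0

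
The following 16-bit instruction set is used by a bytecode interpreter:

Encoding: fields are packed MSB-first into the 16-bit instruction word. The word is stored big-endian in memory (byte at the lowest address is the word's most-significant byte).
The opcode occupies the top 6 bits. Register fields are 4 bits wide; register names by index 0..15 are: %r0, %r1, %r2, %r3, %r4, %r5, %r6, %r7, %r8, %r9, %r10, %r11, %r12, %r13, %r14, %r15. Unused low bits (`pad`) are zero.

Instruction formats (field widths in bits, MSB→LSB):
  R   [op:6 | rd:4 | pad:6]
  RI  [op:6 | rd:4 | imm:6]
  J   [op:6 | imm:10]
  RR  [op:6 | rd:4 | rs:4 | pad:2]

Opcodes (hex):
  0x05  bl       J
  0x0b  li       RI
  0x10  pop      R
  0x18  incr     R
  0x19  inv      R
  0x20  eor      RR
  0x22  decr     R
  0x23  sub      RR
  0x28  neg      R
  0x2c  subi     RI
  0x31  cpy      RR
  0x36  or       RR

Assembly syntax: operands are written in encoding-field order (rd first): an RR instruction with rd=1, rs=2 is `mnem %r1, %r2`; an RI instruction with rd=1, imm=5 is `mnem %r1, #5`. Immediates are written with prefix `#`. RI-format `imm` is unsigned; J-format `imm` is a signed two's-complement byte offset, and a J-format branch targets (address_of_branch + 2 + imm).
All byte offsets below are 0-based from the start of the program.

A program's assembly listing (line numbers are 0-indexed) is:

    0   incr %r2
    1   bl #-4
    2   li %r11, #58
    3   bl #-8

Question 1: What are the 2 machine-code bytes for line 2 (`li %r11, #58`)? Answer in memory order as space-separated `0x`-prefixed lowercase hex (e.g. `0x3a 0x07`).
0x2e 0xfa

line 2 (li): pack op=0xb:6|rd=11:4|imm=58:6 = 0x2efa; big→ 2e fa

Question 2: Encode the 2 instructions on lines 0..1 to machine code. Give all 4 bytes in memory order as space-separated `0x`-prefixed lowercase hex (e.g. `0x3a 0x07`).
L0: incr op=0x18:6|rd=2:4|pad=0:6 ⇒ 0x6080 ⇒ big 60 80
L1: bl op=0x5:6|imm=-4:10 ⇒ 0x17fc ⇒ big 17 fc

0x60 0x80 0x17 0xfc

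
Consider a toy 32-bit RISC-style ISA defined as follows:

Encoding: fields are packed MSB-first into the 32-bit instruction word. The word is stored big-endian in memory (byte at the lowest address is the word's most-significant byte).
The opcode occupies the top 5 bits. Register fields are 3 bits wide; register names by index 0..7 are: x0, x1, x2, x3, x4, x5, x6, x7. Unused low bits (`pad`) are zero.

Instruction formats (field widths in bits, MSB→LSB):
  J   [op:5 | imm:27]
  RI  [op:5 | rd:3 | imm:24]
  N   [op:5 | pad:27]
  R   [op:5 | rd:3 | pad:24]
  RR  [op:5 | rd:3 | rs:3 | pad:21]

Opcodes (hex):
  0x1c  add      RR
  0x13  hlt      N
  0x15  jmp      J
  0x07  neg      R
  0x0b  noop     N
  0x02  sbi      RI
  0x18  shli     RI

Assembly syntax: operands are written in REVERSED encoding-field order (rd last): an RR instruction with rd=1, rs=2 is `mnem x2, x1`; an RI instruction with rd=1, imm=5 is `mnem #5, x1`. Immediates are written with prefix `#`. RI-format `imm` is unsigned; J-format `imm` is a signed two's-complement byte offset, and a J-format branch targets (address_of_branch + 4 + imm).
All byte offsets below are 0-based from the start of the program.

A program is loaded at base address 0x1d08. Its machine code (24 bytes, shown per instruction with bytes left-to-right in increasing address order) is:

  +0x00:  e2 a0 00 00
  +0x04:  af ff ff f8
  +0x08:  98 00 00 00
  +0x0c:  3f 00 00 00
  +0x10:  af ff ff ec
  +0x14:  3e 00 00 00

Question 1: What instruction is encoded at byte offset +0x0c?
neg x7

[0c] 3f 00 00 00 → 0x3f000000
  opcode bits[31:27]=0x7: neg/R
  rd@[26:24]=0x7 ⇒ x7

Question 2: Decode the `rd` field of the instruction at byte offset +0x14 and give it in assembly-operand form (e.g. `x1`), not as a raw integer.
[14] 3e 00 00 00 → 0x3e000000
  op=0x3e000000>>27=0x7 ⇒ neg (R)
  rd@[26:24]=0x6 ⇒ x6

x6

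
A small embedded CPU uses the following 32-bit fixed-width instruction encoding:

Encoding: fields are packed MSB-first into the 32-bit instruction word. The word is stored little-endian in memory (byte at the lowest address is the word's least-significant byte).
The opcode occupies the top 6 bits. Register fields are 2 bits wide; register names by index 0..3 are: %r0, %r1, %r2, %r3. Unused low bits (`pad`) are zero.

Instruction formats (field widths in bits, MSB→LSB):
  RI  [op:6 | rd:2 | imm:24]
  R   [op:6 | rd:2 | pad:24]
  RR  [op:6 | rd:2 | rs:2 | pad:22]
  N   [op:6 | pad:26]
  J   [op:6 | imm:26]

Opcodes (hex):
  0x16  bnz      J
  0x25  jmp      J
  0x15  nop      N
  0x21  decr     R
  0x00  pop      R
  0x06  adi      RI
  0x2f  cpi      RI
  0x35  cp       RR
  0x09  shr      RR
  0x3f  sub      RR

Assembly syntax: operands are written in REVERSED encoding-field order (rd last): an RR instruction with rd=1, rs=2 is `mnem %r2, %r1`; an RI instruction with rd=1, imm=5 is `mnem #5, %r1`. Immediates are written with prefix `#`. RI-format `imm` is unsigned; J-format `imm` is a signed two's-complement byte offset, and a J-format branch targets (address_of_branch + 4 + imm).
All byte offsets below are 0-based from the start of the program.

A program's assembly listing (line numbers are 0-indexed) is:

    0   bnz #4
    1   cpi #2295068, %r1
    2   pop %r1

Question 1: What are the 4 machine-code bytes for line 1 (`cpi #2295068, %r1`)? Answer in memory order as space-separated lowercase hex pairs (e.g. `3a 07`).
1c 05 23 bd

1. cpi fields op=0x2f:6|rd=1:2|imm=2295068:24 → word bd23051ch → 1c 05 23 bd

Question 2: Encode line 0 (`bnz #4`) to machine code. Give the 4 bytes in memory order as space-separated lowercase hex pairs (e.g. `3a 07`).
line 0 (bnz): pack op=0x16:6|imm=4:26 = 0x58000004; little→ 04 00 00 58

04 00 00 58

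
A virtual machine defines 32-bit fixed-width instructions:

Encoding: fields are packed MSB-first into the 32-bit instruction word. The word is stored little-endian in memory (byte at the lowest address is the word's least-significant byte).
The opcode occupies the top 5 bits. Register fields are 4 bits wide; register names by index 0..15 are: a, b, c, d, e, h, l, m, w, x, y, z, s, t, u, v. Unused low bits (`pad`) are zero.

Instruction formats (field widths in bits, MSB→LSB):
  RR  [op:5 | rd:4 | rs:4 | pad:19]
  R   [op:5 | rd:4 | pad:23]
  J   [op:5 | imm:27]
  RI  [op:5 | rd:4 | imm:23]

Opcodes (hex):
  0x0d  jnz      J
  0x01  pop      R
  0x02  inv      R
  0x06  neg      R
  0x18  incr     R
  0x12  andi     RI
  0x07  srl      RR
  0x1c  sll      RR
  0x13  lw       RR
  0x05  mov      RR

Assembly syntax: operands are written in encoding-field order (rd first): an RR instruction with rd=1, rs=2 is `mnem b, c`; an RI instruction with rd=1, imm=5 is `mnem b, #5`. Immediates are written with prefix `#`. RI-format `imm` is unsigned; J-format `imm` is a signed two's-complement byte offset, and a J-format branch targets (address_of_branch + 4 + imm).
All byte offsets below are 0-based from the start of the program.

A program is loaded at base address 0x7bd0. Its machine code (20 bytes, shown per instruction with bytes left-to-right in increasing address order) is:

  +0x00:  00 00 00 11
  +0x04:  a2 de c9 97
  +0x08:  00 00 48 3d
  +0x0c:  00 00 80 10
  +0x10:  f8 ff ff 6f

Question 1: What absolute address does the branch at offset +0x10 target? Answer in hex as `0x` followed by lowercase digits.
+0x10: f8 ff ff 6f ⇒ word 0x6ffffff8 (little)
  op=0x6ffffff8>>27=0xd ⇒ jnz (J)
  [26:0] imm=134217720 (s27→-8) = #-8
  target = base 0x7bd0 + off 0x10 + 4 + imm -8 = 0x7bdc

0x7bdc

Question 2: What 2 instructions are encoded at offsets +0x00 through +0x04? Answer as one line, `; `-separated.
inv c; andi v, #4841122

off 0x00: read 00 00 00 11 as little → 0x11000000
  opcode bits[31:27]=0x2: inv/R
  rd: (w>>23)&0xf=0x2 → c
off 0x04: read a2 de c9 97 as little → 0x97c9dea2
  opcode bits[31:27]=0x12: andi/RI
  rd: (w>>23)&0xf=0xf → v
  imm: (w>>0)&0x7fffff=0x49dea2 → #4841122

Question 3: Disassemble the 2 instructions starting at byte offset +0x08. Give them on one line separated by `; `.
srl y, x; inv b

[08] 00 00 48 3d → 0x3d480000
  top 5b → 0x7 → srl [RR]
  rd: (w>>23)&0xf=0xa → y
  rs: (w>>19)&0xf=0x9 → x
[0c] 00 00 80 10 → 0x10800000
  top 5b → 0x2 → inv [R]
  rd: (w>>23)&0xf=0x1 → b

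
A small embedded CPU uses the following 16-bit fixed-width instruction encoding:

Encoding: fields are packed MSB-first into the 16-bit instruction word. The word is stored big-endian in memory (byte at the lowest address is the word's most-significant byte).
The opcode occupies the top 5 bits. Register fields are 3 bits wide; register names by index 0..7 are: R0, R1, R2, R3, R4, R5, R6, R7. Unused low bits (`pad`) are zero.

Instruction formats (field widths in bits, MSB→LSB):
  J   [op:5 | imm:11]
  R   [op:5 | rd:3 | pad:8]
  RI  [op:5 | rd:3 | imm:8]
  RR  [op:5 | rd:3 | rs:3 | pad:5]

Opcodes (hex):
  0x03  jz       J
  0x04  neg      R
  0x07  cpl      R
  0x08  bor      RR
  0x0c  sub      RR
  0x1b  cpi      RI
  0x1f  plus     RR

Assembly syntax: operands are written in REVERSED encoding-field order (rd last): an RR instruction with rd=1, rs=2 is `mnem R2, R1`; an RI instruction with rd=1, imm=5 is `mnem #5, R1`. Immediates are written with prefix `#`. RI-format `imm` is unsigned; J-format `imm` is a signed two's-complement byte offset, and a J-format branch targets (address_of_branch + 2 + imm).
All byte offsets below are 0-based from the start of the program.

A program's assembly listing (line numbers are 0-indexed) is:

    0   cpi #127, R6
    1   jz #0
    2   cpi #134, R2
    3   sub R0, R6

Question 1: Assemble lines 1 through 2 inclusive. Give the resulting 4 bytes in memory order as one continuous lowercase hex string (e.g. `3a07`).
line 1 (jz): pack op=0x3:5|imm=0:11 = 0x1800; big→ 18 00
line 2 (cpi): pack op=0x1b:5|rd=2:3|imm=134:8 = 0xda86; big→ da 86

1800da86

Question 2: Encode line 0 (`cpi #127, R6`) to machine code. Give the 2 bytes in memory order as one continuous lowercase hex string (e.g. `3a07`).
0. cpi fields op=0x1b:5|rd=6:3|imm=127:8 → word de7fh → de 7f

de7f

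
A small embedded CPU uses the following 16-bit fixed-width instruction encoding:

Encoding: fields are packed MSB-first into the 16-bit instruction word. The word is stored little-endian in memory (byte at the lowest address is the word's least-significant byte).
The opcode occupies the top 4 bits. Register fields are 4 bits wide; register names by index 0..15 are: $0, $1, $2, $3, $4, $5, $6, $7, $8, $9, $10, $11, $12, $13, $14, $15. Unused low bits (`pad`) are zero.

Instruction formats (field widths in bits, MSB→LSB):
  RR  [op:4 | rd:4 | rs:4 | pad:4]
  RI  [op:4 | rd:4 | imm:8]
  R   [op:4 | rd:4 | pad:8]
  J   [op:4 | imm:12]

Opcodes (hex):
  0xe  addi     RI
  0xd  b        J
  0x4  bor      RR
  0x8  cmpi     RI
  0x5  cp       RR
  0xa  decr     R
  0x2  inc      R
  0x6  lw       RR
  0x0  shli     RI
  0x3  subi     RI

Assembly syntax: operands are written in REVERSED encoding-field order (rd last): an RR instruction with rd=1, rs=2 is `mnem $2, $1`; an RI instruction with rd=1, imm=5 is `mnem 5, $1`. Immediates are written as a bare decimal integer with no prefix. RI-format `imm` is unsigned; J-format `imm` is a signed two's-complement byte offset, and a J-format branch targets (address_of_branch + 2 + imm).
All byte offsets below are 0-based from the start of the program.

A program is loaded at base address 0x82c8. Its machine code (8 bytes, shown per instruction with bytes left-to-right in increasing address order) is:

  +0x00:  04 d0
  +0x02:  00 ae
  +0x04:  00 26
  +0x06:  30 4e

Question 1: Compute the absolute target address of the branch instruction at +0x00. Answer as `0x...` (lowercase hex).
0x82ce

+0x00: 04 d0 ⇒ word 0xd004 (little)
  op=0xd004>>12=0xd ⇒ b (J)
  [11:0] imm=4 = 4
  target = base 0x82c8 + off 0x00 + 2 + imm 4 = 0x82ce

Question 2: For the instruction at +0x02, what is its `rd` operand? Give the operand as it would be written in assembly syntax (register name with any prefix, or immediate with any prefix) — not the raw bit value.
$14

off 0x02: read 00 ae as little → 0xae00
  op=0xae00>>12=0xa ⇒ decr (R)
  rd@[11:8]=0xe ⇒ $14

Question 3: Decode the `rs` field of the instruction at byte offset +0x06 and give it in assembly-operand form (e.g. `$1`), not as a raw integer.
off 0x06: read 30 4e as little → 0x4e30
  opcode bits[15:12]=0x4: bor/RR
  [11:8] rd=14 = $14
  [7:4] rs=3 = $3

$3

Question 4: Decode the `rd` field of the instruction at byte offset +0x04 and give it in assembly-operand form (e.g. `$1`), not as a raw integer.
off 0x04: read 00 26 as little → 0x2600
  op=0x2600>>12=0x2 ⇒ inc (R)
  rd: (w>>8)&0xf=0x6 → $6

$6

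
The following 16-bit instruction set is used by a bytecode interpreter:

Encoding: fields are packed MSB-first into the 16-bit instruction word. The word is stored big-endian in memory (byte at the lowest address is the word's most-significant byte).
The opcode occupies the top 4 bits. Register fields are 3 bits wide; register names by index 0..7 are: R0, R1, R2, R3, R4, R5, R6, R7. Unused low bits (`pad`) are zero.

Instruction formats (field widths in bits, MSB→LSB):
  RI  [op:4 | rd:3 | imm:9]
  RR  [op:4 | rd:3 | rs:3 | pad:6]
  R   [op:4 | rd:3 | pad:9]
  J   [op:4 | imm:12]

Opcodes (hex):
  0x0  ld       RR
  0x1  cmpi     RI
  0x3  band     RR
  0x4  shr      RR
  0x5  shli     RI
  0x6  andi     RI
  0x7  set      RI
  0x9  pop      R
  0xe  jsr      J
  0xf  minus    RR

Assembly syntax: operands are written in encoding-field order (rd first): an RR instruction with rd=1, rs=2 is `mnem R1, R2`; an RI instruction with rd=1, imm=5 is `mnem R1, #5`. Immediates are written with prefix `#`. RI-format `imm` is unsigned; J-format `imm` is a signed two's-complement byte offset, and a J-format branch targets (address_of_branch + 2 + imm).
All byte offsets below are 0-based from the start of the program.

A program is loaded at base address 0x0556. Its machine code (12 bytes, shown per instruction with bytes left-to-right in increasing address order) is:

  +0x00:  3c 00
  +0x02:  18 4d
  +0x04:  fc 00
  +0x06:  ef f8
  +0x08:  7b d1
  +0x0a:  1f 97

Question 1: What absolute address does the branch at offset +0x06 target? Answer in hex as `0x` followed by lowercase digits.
0x0556

@+06  big-endian(ef f8) = 0xeff8
  top 4b → 0xe → jsr [J]
  [11:0] imm=4088 (s12→-8) = #-8
  target = base 0x0556 + off 0x06 + 2 + imm -8 = 0x0556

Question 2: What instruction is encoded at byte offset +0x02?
cmpi R4, #77

+0x02: 18 4d ⇒ word 0x184d (big)
  top 4b → 0x1 → cmpi [RI]
  rd@[11:9]=0x4 ⇒ R4
  imm@[8:0]=0x4d ⇒ #77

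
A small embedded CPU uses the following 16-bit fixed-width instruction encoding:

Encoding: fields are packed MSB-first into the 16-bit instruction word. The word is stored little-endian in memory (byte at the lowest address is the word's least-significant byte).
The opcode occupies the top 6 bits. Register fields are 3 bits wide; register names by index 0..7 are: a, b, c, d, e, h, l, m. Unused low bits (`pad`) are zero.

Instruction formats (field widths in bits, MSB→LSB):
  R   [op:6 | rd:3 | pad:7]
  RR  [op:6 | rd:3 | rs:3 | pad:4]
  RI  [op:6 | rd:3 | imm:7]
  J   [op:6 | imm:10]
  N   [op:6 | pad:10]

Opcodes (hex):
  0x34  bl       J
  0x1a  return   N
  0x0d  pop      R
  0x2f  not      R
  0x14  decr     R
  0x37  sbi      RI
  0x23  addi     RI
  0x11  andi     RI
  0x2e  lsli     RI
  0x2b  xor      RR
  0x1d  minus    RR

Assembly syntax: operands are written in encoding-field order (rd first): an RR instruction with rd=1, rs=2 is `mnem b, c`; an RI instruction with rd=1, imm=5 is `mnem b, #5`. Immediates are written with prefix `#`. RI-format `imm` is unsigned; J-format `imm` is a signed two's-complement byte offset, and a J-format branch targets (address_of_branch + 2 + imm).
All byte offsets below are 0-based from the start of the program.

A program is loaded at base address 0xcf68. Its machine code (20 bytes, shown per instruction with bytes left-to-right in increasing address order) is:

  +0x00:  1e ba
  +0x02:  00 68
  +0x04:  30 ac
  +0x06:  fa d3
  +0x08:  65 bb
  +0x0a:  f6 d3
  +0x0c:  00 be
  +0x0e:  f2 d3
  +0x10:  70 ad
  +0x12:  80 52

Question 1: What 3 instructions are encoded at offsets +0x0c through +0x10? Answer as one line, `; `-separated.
[0c] 00 be → 0xbe00
  opcode bits[15:10]=0x2f: not/R
  rd: (w>>7)&0x7=0x4 → e
[0e] f2 d3 → 0xd3f2
  opcode bits[15:10]=0x34: bl/J
  imm: (w>>0)&0x3ff=0x3f2 (s10→-14) → #-14
[10] 70 ad → 0xad70
  opcode bits[15:10]=0x2b: xor/RR
  rd: (w>>7)&0x7=0x2 → c
  rs: (w>>4)&0x7=0x7 → m

not e; bl #-14; xor c, m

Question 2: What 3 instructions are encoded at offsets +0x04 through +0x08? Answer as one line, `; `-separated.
xor a, d; bl #-6; lsli l, #101

@+04  little-endian(30 ac) = 0xac30
  opcode bits[15:10]=0x2b: xor/RR
  rd@[9:7]=0x0 ⇒ a
  rs@[6:4]=0x3 ⇒ d
@+06  little-endian(fa d3) = 0xd3fa
  opcode bits[15:10]=0x34: bl/J
  imm@[9:0]=0x3fa (s10→-6) ⇒ #-6
@+08  little-endian(65 bb) = 0xbb65
  opcode bits[15:10]=0x2e: lsli/RI
  rd@[9:7]=0x6 ⇒ l
  imm@[6:0]=0x65 ⇒ #101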